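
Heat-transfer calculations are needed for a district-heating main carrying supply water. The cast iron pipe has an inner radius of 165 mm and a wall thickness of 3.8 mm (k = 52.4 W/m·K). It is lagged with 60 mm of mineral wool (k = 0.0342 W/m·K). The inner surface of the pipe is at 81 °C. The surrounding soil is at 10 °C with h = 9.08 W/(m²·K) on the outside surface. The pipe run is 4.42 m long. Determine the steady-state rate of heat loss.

Q ≈ 210 W

Cylindrical conduction, so R = ln(r₂/r₁)/(2πkL) per layer, in series:
R_cast iron pipe wall = ln(168.8/165)/(2π×52.4×4.42) = 1.565×10^-5 K/W
R_mineral wool = ln(228.8/168.8)/(2π×0.0342×4.42) = 0.3202 K/W
R_outer film = 1/(h_o·2πr_oL) = 1/(9.08×2π×0.2288×4.42) = 0.01733 K/W
R_total = 0.3376 K/W
Q = ΔT/R_total = 71/0.3376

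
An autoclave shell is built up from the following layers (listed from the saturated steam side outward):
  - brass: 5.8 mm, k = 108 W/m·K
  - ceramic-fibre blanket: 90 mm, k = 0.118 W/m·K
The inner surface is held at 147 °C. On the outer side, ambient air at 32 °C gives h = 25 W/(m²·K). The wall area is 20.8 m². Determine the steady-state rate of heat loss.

Model the wall as resistances in series:
R_brass = L/(kA) = 0.0058/(108×20.8) = 2.582×10^-6 K/W
R_ceramic-fibre blanket = L/(kA) = 0.09/(0.118×20.8) = 0.03667 K/W
R_outer film = 1/(h_o·A) = 1/(25×20.8) = 0.001923 K/W
R_total = 0.03859 K/W
Q = ΔT / R_total = 115 / 0.03859

Q ≈ 2980 W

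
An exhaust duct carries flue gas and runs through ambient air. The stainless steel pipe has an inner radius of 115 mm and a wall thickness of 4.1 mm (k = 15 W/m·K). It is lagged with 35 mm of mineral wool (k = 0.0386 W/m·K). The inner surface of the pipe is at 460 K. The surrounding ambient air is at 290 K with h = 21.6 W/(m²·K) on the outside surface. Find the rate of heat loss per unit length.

For a radial system each layer contributes R = ln(r_out/r_in)/(2πkL); films add R = 1/(hA).
R_stainless steel pipe wall = ln(119.1/115)/(2π×15×1) = 3.717×10^-4 K/W
R_mineral wool = ln(154.1/119.1)/(2π×0.0386×1) = 1.062 K/W
R_outer film = 1/(h_o·2πr_oL) = 1/(21.6×2π×0.1541×1) = 0.04781 K/W
R_total = 1.11 K/W
Q = ΔT/R_total = 170/1.11

q′ ≈ 153 W/m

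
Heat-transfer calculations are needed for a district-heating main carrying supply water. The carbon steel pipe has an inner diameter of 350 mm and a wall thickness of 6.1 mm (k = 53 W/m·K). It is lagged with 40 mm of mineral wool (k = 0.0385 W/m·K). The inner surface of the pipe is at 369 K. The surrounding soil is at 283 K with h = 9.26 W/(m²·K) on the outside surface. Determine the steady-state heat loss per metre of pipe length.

q′ ≈ 95.3 W/m

Treating each annulus and film as a series resistance:
R_carbon steel pipe wall = ln(181.1/175)/(2π×53×1) = 1.029×10^-4 K/W
R_mineral wool = ln(221.1/181.1)/(2π×0.0385×1) = 0.825 K/W
R_outer film = 1/(h_o·2πr_oL) = 1/(9.26×2π×0.2211×1) = 0.07774 K/W
R_total = 0.9028 K/W
Q = ΔT/R_total = 86/0.9028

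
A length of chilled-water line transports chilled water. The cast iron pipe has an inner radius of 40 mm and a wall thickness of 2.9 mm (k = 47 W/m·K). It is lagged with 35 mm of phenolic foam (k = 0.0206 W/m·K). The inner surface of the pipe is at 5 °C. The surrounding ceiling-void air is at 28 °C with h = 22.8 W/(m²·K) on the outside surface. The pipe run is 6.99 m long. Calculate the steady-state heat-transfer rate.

Q ≈ 34.2 W

Cylindrical conduction, so R = ln(r₂/r₁)/(2πkL) per layer, in series:
R_cast iron pipe wall = ln(42.9/40)/(2π×47×6.99) = 3.391×10^-5 K/W
R_phenolic foam = ln(77.9/42.9)/(2π×0.0206×6.99) = 0.6594 K/W
R_outer film = 1/(h_o·2πr_oL) = 1/(22.8×2π×0.0779×6.99) = 0.01282 K/W
R_total = 0.6722 K/W
Q = ΔT/R_total = 23/0.6722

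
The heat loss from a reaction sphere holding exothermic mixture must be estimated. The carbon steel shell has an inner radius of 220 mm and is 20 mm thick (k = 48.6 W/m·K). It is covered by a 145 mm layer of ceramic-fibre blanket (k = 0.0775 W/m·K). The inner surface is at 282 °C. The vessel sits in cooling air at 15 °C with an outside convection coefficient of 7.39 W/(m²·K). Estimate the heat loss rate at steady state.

Q ≈ 158 W

Each spherical layer contributes R = (1/r_i − 1/r_o)/(4πk):
R_carbon steel shell = (1/0.22 − 1/0.24)/(4π×48.6) = 6.202×10^-4 K/W
R_ceramic-fibre blanket = (1/0.24 − 1/0.385)/(4π×0.0775) = 1.611 K/W
R_outer film = 1/(h·4πr_o²) = 1/(7.39×4π×0.385²) = 0.07265 K/W
R_total = 1.685 K/W
Q = ΔT/R_total = 267/1.685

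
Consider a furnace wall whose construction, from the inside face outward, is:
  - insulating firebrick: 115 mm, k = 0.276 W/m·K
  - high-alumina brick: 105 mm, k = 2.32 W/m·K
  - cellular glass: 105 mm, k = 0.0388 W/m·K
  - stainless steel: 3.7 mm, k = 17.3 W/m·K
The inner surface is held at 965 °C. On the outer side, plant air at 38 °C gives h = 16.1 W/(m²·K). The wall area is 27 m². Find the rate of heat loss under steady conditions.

Q ≈ 7750 W

Series thermal resistances:
R_insulating firebrick = L/(kA) = 0.115/(0.276×27) = 0.01543 K/W
R_high-alumina brick = L/(kA) = 0.105/(2.32×27) = 0.001676 K/W
R_cellular glass = L/(kA) = 0.105/(0.0388×27) = 0.1002 K/W
R_stainless steel = L/(kA) = 0.0037/(17.3×27) = 7.921×10^-6 K/W
R_outer film = 1/(h_o·A) = 1/(16.1×27) = 0.0023 K/W
R_total = 0.1196 K/W
Q = ΔT / R_total = 927 / 0.1196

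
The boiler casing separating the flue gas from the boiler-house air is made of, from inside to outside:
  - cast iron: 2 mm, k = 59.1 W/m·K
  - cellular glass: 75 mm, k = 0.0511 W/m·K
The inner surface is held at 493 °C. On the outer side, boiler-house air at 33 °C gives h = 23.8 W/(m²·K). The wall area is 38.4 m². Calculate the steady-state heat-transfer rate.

Treating each layer as a thermal resistance in series:
R_cast iron = L/(kA) = 0.002/(59.1×38.4) = 8.813×10^-7 K/W
R_cellular glass = L/(kA) = 0.075/(0.0511×38.4) = 0.03822 K/W
R_outer film = 1/(h_o·A) = 1/(23.8×38.4) = 0.001094 K/W
R_total = 0.03932 K/W
Q = ΔT / R_total = 460 / 0.03932

Q ≈ 11700 W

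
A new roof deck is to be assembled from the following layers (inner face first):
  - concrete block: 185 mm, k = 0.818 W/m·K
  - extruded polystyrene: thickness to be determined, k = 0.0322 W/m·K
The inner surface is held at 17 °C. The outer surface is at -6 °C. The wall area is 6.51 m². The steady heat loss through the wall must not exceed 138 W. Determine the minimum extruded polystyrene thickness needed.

Series thermal resistances:
R_concrete block = L/(kA) = 0.185/(0.818×6.51) = 0.03474 K/W
Sum of the known resistances R_other = 0.03474 K/W
Required total resistance R_tot = ΔT/Q_allow = 23/138 = 0.1667 K/W
R_extruded polystyrene = R_tot − R_other = 0.1319 K/W
L = R·k·A = 0.1319×0.0322×6.51

L ≈ 27.7 mm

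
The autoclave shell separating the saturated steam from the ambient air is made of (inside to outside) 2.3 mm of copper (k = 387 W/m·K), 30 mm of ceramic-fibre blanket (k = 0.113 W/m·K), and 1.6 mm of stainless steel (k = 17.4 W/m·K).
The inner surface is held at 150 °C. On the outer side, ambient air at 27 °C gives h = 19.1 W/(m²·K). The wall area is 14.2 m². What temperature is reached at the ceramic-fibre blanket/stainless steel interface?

T ≈ 47.3 °C

Using the resistance-network approach (series):
R_copper = L/(kA) = 0.0023/(387×14.2) = 4.185×10^-7 K/W
R_ceramic-fibre blanket = L/(kA) = 0.03/(0.113×14.2) = 0.0187 K/W
R_stainless steel = L/(kA) = 0.0016/(17.4×14.2) = 6.476×10^-6 K/W
R_outer film = 1/(h_o·A) = 1/(19.1×14.2) = 0.003687 K/W
R_total = 0.02239 K/W;  Q = ΔT/R_total = 123/0.02239 = 5493 W
T_interface = T_inner − Q·ΣR(inner→interface) = 150 − 5490×0.0187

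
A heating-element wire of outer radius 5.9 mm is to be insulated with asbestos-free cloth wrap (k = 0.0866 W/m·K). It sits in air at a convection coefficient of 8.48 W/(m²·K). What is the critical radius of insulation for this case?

r_cr ≈ 10.2 mm

For a cylinder r_cr = k/h = 0.0866/8.48
r_cr = 10.2 mm; since the bare radius (5.9 mm) is below r_cr, adding a thin layer of insulation will *increase* heat loss.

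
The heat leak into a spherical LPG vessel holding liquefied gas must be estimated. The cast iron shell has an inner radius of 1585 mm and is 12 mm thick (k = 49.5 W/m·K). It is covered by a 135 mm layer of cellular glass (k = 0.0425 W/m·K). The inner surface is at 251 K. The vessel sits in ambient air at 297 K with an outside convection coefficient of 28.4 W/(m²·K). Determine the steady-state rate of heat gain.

Spherical conduction: R = (1/r_in − 1/r_out)/(4πk) per layer; series-sum.
R_cast iron shell = (1/1.585 − 1/1.597)/(4π×49.5) = 7.621×10^-6 K/W
R_cellular glass = (1/1.597 − 1/1.732)/(4π×0.0425) = 0.09139 K/W
R_outer film = 1/(h·4πr_o²) = 1/(28.4×4π×1.732²) = 9.341×10^-4 K/W
R_total = 0.09233 K/W
Q = ΔT/R_total = 46/0.09233

Q ≈ 498 W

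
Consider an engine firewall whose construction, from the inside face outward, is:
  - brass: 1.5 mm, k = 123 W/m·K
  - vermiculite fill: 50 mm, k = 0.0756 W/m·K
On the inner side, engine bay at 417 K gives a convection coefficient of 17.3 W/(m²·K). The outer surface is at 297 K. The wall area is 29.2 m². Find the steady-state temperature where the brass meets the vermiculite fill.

Series thermal resistances:
R_inner film = 1/(h_i·A) = 1/(17.3×29.2) = 0.00198 K/W
R_brass = L/(kA) = 0.0015/(123×29.2) = 4.176×10^-7 K/W
R_vermiculite fill = L/(kA) = 0.05/(0.0756×29.2) = 0.02265 K/W
R_total = 0.02463 K/W;  Q = ΔT/R_total = 120/0.02463 = 4872 W
T_interface = T_inner − Q·ΣR(inner→interface) = 417 − 4870×0.00198

T ≈ 407 K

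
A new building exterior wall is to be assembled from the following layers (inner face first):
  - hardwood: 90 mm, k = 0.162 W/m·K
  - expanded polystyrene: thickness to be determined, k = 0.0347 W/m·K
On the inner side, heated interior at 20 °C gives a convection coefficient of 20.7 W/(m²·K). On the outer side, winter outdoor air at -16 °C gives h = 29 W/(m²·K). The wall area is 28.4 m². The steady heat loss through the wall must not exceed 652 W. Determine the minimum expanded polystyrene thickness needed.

Series thermal resistances:
R_inner film = 1/(h_i·A) = 1/(20.7×28.4) = 0.001701 K/W
R_hardwood = L/(kA) = 0.09/(0.162×28.4) = 0.01956 K/W
R_outer film = 1/(h_o·A) = 1/(29×28.4) = 0.001214 K/W
Sum of the known resistances R_other = 0.02248 K/W
Required total resistance R_tot = ΔT/Q_allow = 36/652 = 0.05521 K/W
R_expanded polystyrene = R_tot − R_other = 0.03274 K/W
L = R·k·A = 0.03274×0.0347×28.4

L ≈ 32.3 mm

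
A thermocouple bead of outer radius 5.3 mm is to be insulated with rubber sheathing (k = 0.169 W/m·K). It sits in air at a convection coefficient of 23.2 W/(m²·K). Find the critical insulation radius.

For a sphere r_cr = 2k/h = 2×0.169/23.2
r_cr = 14.6 mm; since the bare radius (5.3 mm) is below r_cr, adding a thin layer of insulation will *increase* heat loss.

r_cr ≈ 14.6 mm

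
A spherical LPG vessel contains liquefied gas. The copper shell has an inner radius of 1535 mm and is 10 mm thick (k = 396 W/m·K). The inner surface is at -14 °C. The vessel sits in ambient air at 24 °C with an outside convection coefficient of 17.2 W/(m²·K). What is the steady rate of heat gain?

Each spherical layer contributes R = (1/r_i − 1/r_o)/(4πk):
R_copper shell = (1/1.535 − 1/1.545)/(4π×396) = 8.473×10^-7 K/W
R_outer film = 1/(h·4πr_o²) = 1/(17.2×4π×1.545²) = 0.001938 K/W
R_total = 0.001939 K/W
Q = ΔT/R_total = 38/0.001939

Q ≈ 19600 W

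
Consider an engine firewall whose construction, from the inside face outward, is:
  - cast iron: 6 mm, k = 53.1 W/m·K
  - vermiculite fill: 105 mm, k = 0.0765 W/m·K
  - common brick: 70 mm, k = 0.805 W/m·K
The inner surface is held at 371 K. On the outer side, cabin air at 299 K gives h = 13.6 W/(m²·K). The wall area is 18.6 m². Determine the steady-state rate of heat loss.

Q ≈ 873 W

Using the resistance-network approach (series):
R_cast iron = L/(kA) = 0.006/(53.1×18.6) = 6.075×10^-6 K/W
R_vermiculite fill = L/(kA) = 0.105/(0.0765×18.6) = 0.07379 K/W
R_common brick = L/(kA) = 0.07/(0.805×18.6) = 0.004675 K/W
R_outer film = 1/(h_o·A) = 1/(13.6×18.6) = 0.003953 K/W
R_total = 0.08243 K/W
Q = ΔT / R_total = 72 / 0.08243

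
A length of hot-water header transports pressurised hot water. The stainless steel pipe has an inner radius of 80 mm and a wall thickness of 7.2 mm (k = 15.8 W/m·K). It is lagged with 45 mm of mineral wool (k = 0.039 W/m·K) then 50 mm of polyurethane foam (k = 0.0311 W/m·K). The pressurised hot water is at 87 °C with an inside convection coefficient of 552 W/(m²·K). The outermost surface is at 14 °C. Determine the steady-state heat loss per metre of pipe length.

q′ ≈ 21.8 W/m

Radial resistances (cylindrical: R_cond = ln(r_o/r_i)/(2πkL), R_conv = 1/(h·2πrL)):
R_inner film = 1/(h_i·2πr₁L) = 1/(552×2π×0.08×1) = 0.003604 K/W
R_stainless steel pipe wall = ln(87.2/80)/(2π×15.8×1) = 8.681×10^-4 K/W
R_mineral wool = ln(132.2/87.2)/(2π×0.039×1) = 1.698 K/W
R_polyurethane foam = ln(182.2/132.2)/(2π×0.0311×1) = 1.642 K/W
R_total = 3.344 K/W
Q = ΔT/R_total = 73/3.344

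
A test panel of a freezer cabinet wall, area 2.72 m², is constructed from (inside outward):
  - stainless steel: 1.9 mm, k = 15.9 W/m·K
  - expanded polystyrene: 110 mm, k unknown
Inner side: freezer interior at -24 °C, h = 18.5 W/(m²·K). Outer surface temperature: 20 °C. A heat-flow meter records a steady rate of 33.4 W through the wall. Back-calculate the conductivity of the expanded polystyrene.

k ≈ 0.0312 W/(m·K)

Thermal resistances in series:
R_inner film = 1/(h_i·A) = 1/(18.5×2.72) = 0.01987 K/W
R_stainless steel = L/(kA) = 0.0019/(15.9×2.72) = 4.393×10^-5 K/W
Sum of known resistances R_other = 0.01992 K/W
Total R = ΔT/Q = 44/33.4 = 1.317 K/W
R_expanded polystyrene = R_total − R_other = 1.297 K/W
k = L/(R·A) = 0.11/(1.297×2.72)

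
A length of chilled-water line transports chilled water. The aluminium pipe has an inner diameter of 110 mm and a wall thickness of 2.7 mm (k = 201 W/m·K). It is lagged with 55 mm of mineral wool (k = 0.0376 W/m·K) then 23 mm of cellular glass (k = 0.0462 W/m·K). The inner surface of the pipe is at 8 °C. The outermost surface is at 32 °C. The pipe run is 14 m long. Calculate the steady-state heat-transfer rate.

Q ≈ 96.7 W

Cylindrical conduction, so R = ln(r₂/r₁)/(2πkL) per layer, in series:
R_aluminium pipe wall = ln(57.7/55)/(2π×201×14) = 2.71×10^-6 K/W
R_mineral wool = ln(112.7/57.7)/(2π×0.0376×14) = 0.2024 K/W
R_cellular glass = ln(135.7/112.7)/(2π×0.0462×14) = 0.0457 K/W
R_total = 0.2481 K/W
Q = ΔT/R_total = 24/0.2481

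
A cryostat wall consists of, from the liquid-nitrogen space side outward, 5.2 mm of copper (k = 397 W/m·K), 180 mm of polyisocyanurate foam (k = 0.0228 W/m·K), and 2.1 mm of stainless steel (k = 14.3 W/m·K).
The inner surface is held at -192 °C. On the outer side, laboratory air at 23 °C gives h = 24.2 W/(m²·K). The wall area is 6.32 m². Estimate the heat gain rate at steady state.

Q ≈ 171 W

Treating each layer as a thermal resistance in series:
R_copper = L/(kA) = 0.0052/(397×6.32) = 2.073×10^-6 K/W
R_polyisocyanurate foam = L/(kA) = 0.18/(0.0228×6.32) = 1.249 K/W
R_stainless steel = L/(kA) = 0.0021/(14.3×6.32) = 2.324×10^-5 K/W
R_outer film = 1/(h_o·A) = 1/(24.2×6.32) = 0.006538 K/W
R_total = 1.256 K/W
Q = ΔT / R_total = 215 / 1.256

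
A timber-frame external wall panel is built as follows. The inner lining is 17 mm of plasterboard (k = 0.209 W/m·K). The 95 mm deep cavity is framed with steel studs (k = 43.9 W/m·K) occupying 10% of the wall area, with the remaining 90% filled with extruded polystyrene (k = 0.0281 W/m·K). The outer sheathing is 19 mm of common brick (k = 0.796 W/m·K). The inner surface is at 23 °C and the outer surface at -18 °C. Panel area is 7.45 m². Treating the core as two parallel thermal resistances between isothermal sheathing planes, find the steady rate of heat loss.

Q ≈ 2410 W

Sheathing layers in series; stud and cavity paths in parallel between them.
R_inner = 0.017/(0.209×7.45) = 0.01092 K/W
R_stud  = 0.095/(43.9×0.1×7.45) = 0.002905 K/W
R_cav   = 0.095/(0.0281×0.9×7.45) = 0.5042 K/W
1/R_core = 1/R_stud + 1/R_cav → R_core = 0.002888 K/W
R_outer = 0.019/(0.796×7.45) = 0.003204 K/W
R_total = 0.01701 K/W
Q = ΔT/R_total = 41/0.01701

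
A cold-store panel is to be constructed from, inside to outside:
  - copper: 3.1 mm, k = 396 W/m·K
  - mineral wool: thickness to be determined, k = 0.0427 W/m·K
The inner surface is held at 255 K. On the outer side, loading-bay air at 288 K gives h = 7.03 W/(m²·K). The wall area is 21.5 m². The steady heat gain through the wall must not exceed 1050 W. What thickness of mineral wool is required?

Thermal resistances in series:
R_copper = L/(kA) = 0.0031/(396×21.5) = 3.641×10^-7 K/W
R_outer film = 1/(h_o·A) = 1/(7.03×21.5) = 0.006616 K/W
Sum of the known resistances R_other = 0.006617 K/W
Required total resistance R_tot = ΔT/Q_allow = 33/1050 = 0.03143 K/W
R_mineral wool = R_tot − R_other = 0.02481 K/W
L = R·k·A = 0.02481×0.0427×21.5

L ≈ 22.8 mm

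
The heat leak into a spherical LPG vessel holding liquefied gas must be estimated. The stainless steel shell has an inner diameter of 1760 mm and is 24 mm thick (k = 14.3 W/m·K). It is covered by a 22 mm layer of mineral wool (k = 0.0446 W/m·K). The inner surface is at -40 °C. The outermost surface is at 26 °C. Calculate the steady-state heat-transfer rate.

Q ≈ 1400 W

Each spherical layer contributes R = (1/r_i − 1/r_o)/(4πk):
R_stainless steel shell = (1/0.88 − 1/0.904)/(4π×14.3) = 1.679×10^-4 K/W
R_mineral wool = (1/0.904 − 1/0.926)/(4π×0.0446) = 0.04689 K/W
R_total = 0.04706 K/W
Q = ΔT/R_total = 66/0.04706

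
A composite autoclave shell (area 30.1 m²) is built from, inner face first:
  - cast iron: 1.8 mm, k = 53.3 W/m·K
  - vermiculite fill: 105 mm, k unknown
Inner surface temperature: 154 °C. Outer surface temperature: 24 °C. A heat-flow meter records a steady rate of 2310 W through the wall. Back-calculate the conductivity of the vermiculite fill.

Series thermal resistances:
R_cast iron = L/(kA) = 0.0018/(53.3×30.1) = 1.122×10^-6 K/W
Sum of known resistances R_other = 1.122×10^-6 K/W
Total R = ΔT/Q = 130/2310 = 0.05628 K/W
R_vermiculite fill = R_total − R_other = 0.05628 K/W
k = L/(R·A) = 0.105/(0.05628×30.1)

k ≈ 0.062 W/(m·K)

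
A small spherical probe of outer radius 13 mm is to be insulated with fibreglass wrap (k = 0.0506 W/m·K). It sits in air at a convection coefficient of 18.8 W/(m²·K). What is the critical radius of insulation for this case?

For a sphere r_cr = 2k/h = 2×0.0506/18.8
r_cr = 5.38 mm; since the bare radius (13 mm) is above r_cr, any added insulation will reduce heat loss.

r_cr ≈ 5.38 mm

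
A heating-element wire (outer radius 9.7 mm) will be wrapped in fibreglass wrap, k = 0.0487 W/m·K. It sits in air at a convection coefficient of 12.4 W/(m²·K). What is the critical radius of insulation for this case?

r_cr ≈ 3.93 mm

For a cylinder r_cr = k/h = 0.0487/12.4
r_cr = 3.93 mm; since the bare radius (9.7 mm) is above r_cr, any added insulation will reduce heat loss.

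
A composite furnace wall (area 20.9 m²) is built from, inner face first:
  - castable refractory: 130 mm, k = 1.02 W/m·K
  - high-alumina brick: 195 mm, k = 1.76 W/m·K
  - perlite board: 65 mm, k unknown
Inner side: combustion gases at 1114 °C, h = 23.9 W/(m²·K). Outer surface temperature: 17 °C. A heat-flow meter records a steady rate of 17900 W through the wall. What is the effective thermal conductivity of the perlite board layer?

Using the resistance-network approach (series):
R_inner film = 1/(h_i·A) = 1/(23.9×20.9) = 0.002002 K/W
R_castable refractory = L/(kA) = 0.13/(1.02×20.9) = 0.006098 K/W
R_high-alumina brick = L/(kA) = 0.195/(1.76×20.9) = 0.005301 K/W
Sum of known resistances R_other = 0.0134 K/W
Total R = ΔT/Q = 1097/17900 = 0.06128 K/W
R_perlite board = R_total − R_other = 0.04788 K/W
k = L/(R·A) = 0.065/(0.04788×20.9)

k ≈ 0.065 W/(m·K)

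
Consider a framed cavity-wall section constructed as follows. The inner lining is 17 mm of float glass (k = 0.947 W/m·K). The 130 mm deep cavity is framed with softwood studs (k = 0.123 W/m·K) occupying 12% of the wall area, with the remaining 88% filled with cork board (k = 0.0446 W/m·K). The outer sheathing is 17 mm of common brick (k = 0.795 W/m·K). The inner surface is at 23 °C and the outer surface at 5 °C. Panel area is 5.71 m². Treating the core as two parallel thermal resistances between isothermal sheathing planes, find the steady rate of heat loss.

Sheathing layers in series; stud and cavity paths in parallel between them.
R_inner = 0.017/(0.947×5.71) = 0.003144 K/W
R_stud  = 0.13/(0.123×0.12×5.71) = 1.542 K/W
R_cav   = 0.13/(0.0446×0.88×5.71) = 0.5801 K/W
1/R_core = 1/R_stud + 1/R_cav → R_core = 0.4216 K/W
R_outer = 0.017/(0.795×5.71) = 0.003745 K/W
R_total = 0.4284 K/W
Q = ΔT/R_total = 18/0.4284

Q ≈ 42 W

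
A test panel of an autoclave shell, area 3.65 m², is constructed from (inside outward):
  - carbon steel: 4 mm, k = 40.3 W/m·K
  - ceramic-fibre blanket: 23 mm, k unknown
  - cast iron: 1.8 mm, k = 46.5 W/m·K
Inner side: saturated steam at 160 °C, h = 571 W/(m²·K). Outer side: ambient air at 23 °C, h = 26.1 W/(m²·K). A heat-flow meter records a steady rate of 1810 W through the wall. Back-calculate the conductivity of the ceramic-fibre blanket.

Model the wall as resistances in series:
R_inner film = 1/(h_i·A) = 1/(571×3.65) = 4.798×10^-4 K/W
R_carbon steel = L/(kA) = 0.004/(40.3×3.65) = 2.719×10^-5 K/W
R_cast iron = L/(kA) = 0.0018/(46.5×3.65) = 1.061×10^-5 K/W
R_outer film = 1/(h_o·A) = 1/(26.1×3.65) = 0.0105 K/W
Sum of known resistances R_other = 0.01101 K/W
Total R = ΔT/Q = 137/1810 = 0.07569 K/W
R_ceramic-fibre blanket = R_total − R_other = 0.06468 K/W
k = L/(R·A) = 0.023/(0.06468×3.65)

k ≈ 0.0974 W/(m·K)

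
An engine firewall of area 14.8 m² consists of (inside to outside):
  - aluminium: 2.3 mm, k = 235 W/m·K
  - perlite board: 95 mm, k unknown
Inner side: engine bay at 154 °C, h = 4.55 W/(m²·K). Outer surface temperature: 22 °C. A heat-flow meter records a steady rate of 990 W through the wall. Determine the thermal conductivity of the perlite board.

Thermal resistances in series:
R_inner film = 1/(h_i·A) = 1/(4.55×14.8) = 0.01485 K/W
R_aluminium = L/(kA) = 0.0023/(235×14.8) = 6.613×10^-7 K/W
Sum of known resistances R_other = 0.01485 K/W
Total R = ΔT/Q = 132/990 = 0.1333 K/W
R_perlite board = R_total − R_other = 0.1185 K/W
k = L/(R·A) = 0.095/(0.1185×14.8)

k ≈ 0.0542 W/(m·K)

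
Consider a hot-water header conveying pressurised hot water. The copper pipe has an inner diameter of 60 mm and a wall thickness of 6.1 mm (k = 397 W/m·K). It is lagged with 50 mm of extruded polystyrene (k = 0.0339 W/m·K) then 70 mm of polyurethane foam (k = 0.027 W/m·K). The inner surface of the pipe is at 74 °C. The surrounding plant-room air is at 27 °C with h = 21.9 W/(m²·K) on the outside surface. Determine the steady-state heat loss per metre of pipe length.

Per-layer cylindrical resistances, series-summed:
R_copper pipe wall = ln(36.1/30)/(2π×397×1) = 7.42×10^-5 K/W
R_extruded polystyrene = ln(86.1/36.1)/(2π×0.0339×1) = 4.081 K/W
R_polyurethane foam = ln(156.1/86.1)/(2π×0.027×1) = 3.507 K/W
R_outer film = 1/(h_o·2πr_oL) = 1/(21.9×2π×0.1561×1) = 0.04656 K/W
R_total = 7.635 K/W
Q = ΔT/R_total = 47/7.635

q′ ≈ 6.16 W/m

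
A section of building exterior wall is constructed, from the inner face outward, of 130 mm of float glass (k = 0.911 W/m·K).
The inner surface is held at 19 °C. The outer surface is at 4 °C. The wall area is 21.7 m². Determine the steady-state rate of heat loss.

Q ≈ 2280 W

Thermal resistances in series:
R_float glass = L/(kA) = 0.13/(0.911×21.7) = 0.006576 K/W
R_total = 0.006576 K/W
Q = ΔT / R_total = 15 / 0.006576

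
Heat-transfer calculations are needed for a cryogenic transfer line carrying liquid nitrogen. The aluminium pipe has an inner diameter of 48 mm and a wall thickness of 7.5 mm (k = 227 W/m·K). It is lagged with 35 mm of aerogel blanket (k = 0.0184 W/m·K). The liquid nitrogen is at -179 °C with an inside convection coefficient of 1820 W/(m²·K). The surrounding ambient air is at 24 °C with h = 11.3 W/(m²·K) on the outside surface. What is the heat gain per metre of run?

q′ ≈ 30.4 W/m

For a radial system each layer contributes R = ln(r_out/r_in)/(2πkL); films add R = 1/(hA).
R_inner film = 1/(h_i·2πr₁L) = 1/(1820×2π×0.024×1) = 0.003644 K/W
R_aluminium pipe wall = ln(31.5/24)/(2π×227×1) = 1.907×10^-4 K/W
R_aerogel blanket = ln(66.5/31.5)/(2π×0.0184×1) = 6.463 K/W
R_outer film = 1/(h_o·2πr_oL) = 1/(11.3×2π×0.0665×1) = 0.2118 K/W
R_total = 6.679 K/W
Q = ΔT/R_total = 203/6.679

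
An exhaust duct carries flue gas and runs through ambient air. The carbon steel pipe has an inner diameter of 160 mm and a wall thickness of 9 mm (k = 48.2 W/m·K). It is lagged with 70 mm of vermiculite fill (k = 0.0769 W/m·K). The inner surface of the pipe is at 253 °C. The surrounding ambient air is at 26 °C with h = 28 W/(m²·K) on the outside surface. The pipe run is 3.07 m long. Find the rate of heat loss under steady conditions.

Cylindrical conduction, so R = ln(r₂/r₁)/(2πkL) per layer, in series:
R_carbon steel pipe wall = ln(89/80)/(2π×48.2×3.07) = 1.147×10^-4 K/W
R_vermiculite fill = ln(159/89)/(2π×0.0769×3.07) = 0.3912 K/W
R_outer film = 1/(h_o·2πr_oL) = 1/(28×2π×0.159×3.07) = 0.01164 K/W
R_total = 0.4029 K/W
Q = ΔT/R_total = 227/0.4029

Q ≈ 563 W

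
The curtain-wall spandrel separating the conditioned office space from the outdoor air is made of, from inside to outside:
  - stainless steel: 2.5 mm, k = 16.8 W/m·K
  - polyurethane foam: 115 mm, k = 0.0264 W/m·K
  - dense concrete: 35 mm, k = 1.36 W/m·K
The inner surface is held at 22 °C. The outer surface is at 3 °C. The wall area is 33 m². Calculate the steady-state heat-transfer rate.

Q ≈ 143 W

Using the resistance-network approach (series):
R_stainless steel = L/(kA) = 0.0025/(16.8×33) = 4.509×10^-6 K/W
R_polyurethane foam = L/(kA) = 0.115/(0.0264×33) = 0.132 K/W
R_dense concrete = L/(kA) = 0.035/(1.36×33) = 7.799×10^-4 K/W
R_total = 0.1328 K/W
Q = ΔT / R_total = 19 / 0.1328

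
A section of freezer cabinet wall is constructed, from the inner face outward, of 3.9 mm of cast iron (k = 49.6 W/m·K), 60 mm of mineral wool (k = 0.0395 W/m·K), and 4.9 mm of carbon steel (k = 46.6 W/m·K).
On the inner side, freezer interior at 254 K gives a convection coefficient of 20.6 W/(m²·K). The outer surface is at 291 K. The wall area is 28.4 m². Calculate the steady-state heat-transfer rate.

Using the resistance-network approach (series):
R_inner film = 1/(h_i·A) = 1/(20.6×28.4) = 0.001709 K/W
R_cast iron = L/(kA) = 0.0039/(49.6×28.4) = 2.769×10^-6 K/W
R_mineral wool = L/(kA) = 0.06/(0.0395×28.4) = 0.05349 K/W
R_carbon steel = L/(kA) = 0.0049/(46.6×28.4) = 3.702×10^-6 K/W
R_total = 0.0552 K/W
Q = ΔT / R_total = 37 / 0.0552

Q ≈ 670 W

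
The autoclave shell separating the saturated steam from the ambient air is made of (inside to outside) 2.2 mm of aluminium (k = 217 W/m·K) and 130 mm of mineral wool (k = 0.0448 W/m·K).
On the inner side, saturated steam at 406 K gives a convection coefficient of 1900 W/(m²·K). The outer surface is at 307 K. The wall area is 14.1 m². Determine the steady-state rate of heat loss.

Q ≈ 481 W

Series thermal resistances:
R_inner film = 1/(h_i·A) = 1/(1900×14.1) = 3.733×10^-5 K/W
R_aluminium = L/(kA) = 0.0022/(217×14.1) = 7.19×10^-7 K/W
R_mineral wool = L/(kA) = 0.13/(0.0448×14.1) = 0.2058 K/W
R_total = 0.2058 K/W
Q = ΔT / R_total = 99 / 0.2058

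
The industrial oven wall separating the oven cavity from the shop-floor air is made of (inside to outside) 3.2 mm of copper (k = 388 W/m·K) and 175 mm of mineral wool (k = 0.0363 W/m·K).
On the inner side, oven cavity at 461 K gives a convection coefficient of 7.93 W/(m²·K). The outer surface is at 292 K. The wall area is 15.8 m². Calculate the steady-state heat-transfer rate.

Q ≈ 540 W

Series thermal resistances:
R_inner film = 1/(h_i·A) = 1/(7.93×15.8) = 0.007981 K/W
R_copper = L/(kA) = 0.0032/(388×15.8) = 5.22×10^-7 K/W
R_mineral wool = L/(kA) = 0.175/(0.0363×15.8) = 0.3051 K/W
R_total = 0.3131 K/W
Q = ΔT / R_total = 169 / 0.3131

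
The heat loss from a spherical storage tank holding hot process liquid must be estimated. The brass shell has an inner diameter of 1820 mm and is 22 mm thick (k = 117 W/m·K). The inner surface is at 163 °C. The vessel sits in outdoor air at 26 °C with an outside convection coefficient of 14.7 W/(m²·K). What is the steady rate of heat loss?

For a spherical shell R = (1/r₁ − 1/r₂)/(4πk); film R = 1/(h·4πr²). In series:
R_brass shell = (1/0.91 − 1/0.932)/(4π×117) = 1.764×10^-5 K/W
R_outer film = 1/(h·4πr_o²) = 1/(14.7×4π×0.932²) = 0.006232 K/W
R_total = 0.00625 K/W
Q = ΔT/R_total = 137/0.00625

Q ≈ 21900 W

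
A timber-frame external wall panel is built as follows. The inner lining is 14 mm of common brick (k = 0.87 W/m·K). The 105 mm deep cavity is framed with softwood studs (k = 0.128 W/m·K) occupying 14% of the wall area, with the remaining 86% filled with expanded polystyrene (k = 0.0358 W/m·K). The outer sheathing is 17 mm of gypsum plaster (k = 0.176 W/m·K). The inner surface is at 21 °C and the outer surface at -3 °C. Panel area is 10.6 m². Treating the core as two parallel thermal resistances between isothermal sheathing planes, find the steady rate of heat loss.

Sheathing layers in series; stud and cavity paths in parallel between them.
R_inner = 0.014/(0.87×10.6) = 0.001518 K/W
R_stud  = 0.105/(0.128×0.14×10.6) = 0.5528 K/W
R_cav   = 0.105/(0.0358×0.86×10.6) = 0.3217 K/W
1/R_core = 1/R_stud + 1/R_cav → R_core = 0.2034 K/W
R_outer = 0.017/(0.176×10.6) = 0.009112 K/W
R_total = 0.214 K/W
Q = ΔT/R_total = 24/0.214

Q ≈ 112 W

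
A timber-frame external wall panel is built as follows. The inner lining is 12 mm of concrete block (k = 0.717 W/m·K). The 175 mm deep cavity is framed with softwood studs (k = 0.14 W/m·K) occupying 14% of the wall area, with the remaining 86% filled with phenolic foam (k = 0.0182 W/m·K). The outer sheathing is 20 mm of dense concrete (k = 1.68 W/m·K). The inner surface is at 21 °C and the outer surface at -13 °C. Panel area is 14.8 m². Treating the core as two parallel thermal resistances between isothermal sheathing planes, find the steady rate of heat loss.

Q ≈ 101 W

Sheathing layers in series; stud and cavity paths in parallel between them.
R_inner = 0.012/(0.717×14.8) = 0.001131 K/W
R_stud  = 0.175/(0.14×0.14×14.8) = 0.6033 K/W
R_cav   = 0.175/(0.0182×0.86×14.8) = 0.7555 K/W
1/R_core = 1/R_stud + 1/R_cav → R_core = 0.3354 K/W
R_outer = 0.02/(1.68×14.8) = 8.044×10^-4 K/W
R_total = 0.3374 K/W
Q = ΔT/R_total = 34/0.3374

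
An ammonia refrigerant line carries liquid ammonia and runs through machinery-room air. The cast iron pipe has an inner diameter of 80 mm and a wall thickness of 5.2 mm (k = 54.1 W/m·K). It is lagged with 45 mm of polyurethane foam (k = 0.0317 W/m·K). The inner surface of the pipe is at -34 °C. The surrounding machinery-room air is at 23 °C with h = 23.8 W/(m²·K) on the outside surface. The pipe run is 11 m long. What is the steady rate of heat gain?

Q ≈ 177 W

Radial resistances (cylindrical: R_cond = ln(r_o/r_i)/(2πkL), R_conv = 1/(h·2πrL)):
R_cast iron pipe wall = ln(45.2/40)/(2π×54.1×11) = 3.269×10^-5 K/W
R_polyurethane foam = ln(90.2/45.2)/(2π×0.0317×11) = 0.3154 K/W
R_outer film = 1/(h_o·2πr_oL) = 1/(23.8×2π×0.0902×11) = 0.00674 K/W
R_total = 0.3221 K/W
Q = ΔT/R_total = 57/0.3221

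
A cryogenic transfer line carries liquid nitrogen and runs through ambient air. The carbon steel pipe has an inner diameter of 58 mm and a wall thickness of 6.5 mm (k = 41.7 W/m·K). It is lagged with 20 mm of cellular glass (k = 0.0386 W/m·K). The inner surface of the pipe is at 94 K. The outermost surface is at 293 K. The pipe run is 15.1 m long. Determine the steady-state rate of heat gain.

Cylindrical conduction, so R = ln(r₂/r₁)/(2πkL) per layer, in series:
R_carbon steel pipe wall = ln(35.5/29)/(2π×41.7×15.1) = 5.112×10^-5 K/W
R_cellular glass = ln(55.5/35.5)/(2π×0.0386×15.1) = 0.122 K/W
R_total = 0.1221 K/W
Q = ΔT/R_total = 199/0.1221

Q ≈ 1630 W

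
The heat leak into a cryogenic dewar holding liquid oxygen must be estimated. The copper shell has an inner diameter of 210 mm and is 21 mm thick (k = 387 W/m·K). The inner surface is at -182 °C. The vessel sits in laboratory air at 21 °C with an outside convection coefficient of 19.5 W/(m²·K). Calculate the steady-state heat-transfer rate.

Each spherical layer contributes R = (1/r_i − 1/r_o)/(4πk):
R_copper shell = (1/0.105 − 1/0.126)/(4π×387) = 3.264×10^-4 K/W
R_outer film = 1/(h·4πr_o²) = 1/(19.5×4π×0.126²) = 0.257 K/W
R_total = 0.2574 K/W
Q = ΔT/R_total = 203/0.2574

Q ≈ 789 W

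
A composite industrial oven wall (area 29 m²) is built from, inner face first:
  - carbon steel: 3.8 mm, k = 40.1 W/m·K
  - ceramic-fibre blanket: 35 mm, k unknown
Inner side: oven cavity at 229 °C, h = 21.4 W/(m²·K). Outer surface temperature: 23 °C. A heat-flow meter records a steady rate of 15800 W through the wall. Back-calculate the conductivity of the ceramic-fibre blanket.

k ≈ 0.106 W/(m·K)

Treating each layer as a thermal resistance in series:
R_inner film = 1/(h_i·A) = 1/(21.4×29) = 0.001611 K/W
R_carbon steel = L/(kA) = 0.0038/(40.1×29) = 3.268×10^-6 K/W
Sum of known resistances R_other = 0.001615 K/W
Total R = ΔT/Q = 206/15800 = 0.01304 K/W
R_ceramic-fibre blanket = R_total − R_other = 0.01142 K/W
k = L/(R·A) = 0.035/(0.01142×29)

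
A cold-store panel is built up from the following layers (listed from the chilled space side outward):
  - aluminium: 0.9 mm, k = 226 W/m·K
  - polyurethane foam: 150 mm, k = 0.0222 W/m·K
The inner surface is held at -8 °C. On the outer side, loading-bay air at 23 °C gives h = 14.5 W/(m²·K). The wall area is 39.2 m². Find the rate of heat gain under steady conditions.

Q ≈ 178 W

Model the wall as resistances in series:
R_aluminium = L/(kA) = 0.0009/(226×39.2) = 1.016×10^-7 K/W
R_polyurethane foam = L/(kA) = 0.15/(0.0222×39.2) = 0.1724 K/W
R_outer film = 1/(h_o·A) = 1/(14.5×39.2) = 0.001759 K/W
R_total = 0.1741 K/W
Q = ΔT / R_total = 31 / 0.1741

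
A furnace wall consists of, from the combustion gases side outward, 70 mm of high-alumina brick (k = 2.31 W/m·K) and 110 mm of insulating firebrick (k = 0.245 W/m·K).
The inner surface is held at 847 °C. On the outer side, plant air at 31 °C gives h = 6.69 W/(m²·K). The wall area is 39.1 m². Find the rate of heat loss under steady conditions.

Model the wall as resistances in series:
R_high-alumina brick = L/(kA) = 0.07/(2.31×39.1) = 7.75×10^-4 K/W
R_insulating firebrick = L/(kA) = 0.11/(0.245×39.1) = 0.01148 K/W
R_outer film = 1/(h_o·A) = 1/(6.69×39.1) = 0.003823 K/W
R_total = 0.01608 K/W
Q = ΔT / R_total = 816 / 0.01608

Q ≈ 50700 W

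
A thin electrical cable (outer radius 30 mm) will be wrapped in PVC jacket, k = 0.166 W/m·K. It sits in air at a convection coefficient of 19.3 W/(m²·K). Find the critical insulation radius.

r_cr ≈ 8.6 mm

For a cylinder r_cr = k/h = 0.166/19.3
r_cr = 8.6 mm; since the bare radius (30 mm) is above r_cr, any added insulation will reduce heat loss.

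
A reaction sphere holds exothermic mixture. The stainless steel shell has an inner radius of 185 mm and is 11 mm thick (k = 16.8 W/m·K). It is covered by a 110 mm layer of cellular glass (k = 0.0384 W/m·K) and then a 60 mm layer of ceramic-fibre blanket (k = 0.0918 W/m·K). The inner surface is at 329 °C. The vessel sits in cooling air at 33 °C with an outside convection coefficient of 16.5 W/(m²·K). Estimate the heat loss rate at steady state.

Q ≈ 68.8 W

Spherical conduction: R = (1/r_in − 1/r_out)/(4πk) per layer; series-sum.
R_stainless steel shell = (1/0.185 − 1/0.196)/(4π×16.8) = 0.001437 K/W
R_cellular glass = (1/0.196 − 1/0.306)/(4π×0.0384) = 3.801 K/W
R_ceramic-fibre blanket = (1/0.306 − 1/0.366)/(4π×0.0918) = 0.4644 K/W
R_outer film = 1/(h·4πr_o²) = 1/(16.5×4π×0.366²) = 0.036 K/W
R_total = 4.303 K/W
Q = ΔT/R_total = 296/4.303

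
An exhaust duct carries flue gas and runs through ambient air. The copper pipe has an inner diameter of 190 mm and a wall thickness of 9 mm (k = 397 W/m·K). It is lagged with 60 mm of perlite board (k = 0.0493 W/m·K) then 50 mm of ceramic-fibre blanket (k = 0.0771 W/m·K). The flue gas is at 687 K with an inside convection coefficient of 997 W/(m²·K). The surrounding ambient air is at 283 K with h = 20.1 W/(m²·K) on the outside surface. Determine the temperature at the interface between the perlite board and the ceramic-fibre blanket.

Per-layer cylindrical resistances, series-summed:
R_inner film = 1/(h_i·2πr₁L) = 1/(997×2π×0.095×1) = 0.00168 K/W
R_copper pipe wall = ln(104/95)/(2π×397×1) = 3.629×10^-5 K/W
R_perlite board = ln(164/104)/(2π×0.0493×1) = 1.47 K/W
R_ceramic-fibre blanket = ln(214/164)/(2π×0.0771×1) = 0.5493 K/W
R_outer film = 1/(h_o·2πr_oL) = 1/(20.1×2π×0.214×1) = 0.037 K/W
R_total = 2.058 K/W
Q = ΔT/R_total = 404/2.058
Q = 196 W/m
T_interface = T_inner − Q·ΣR(inner→interface) = 687 − 196×1.472

T ≈ 398 K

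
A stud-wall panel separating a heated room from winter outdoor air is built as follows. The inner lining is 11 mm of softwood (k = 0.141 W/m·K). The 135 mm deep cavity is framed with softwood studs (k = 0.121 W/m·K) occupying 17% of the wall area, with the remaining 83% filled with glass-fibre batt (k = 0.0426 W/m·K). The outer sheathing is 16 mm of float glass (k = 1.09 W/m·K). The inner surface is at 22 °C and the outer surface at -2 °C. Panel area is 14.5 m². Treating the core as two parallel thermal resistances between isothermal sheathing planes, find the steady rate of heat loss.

Sheathing layers in series; stud and cavity paths in parallel between them.
R_inner = 0.011/(0.141×14.5) = 0.00538 K/W
R_stud  = 0.135/(0.121×0.17×14.5) = 0.4526 K/W
R_cav   = 0.135/(0.0426×0.83×14.5) = 0.2633 K/W
1/R_core = 1/R_stud + 1/R_cav → R_core = 0.1665 K/W
R_outer = 0.016/(1.09×14.5) = 0.001012 K/W
R_total = 0.1729 K/W
Q = ΔT/R_total = 24/0.1729

Q ≈ 139 W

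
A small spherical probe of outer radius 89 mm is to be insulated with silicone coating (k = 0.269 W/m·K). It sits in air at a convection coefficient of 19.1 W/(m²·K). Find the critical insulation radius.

r_cr ≈ 28.2 mm

For a sphere r_cr = 2k/h = 2×0.269/19.1
r_cr = 28.2 mm; since the bare radius (89 mm) is above r_cr, any added insulation will reduce heat loss.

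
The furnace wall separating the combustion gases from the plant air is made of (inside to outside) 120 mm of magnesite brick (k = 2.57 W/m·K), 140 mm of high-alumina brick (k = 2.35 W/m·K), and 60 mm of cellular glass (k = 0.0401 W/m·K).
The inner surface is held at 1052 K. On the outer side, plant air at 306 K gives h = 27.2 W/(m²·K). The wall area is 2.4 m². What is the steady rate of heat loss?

Q ≈ 1090 W

Model the wall as resistances in series:
R_magnesite brick = L/(kA) = 0.12/(2.57×2.4) = 0.01946 K/W
R_high-alumina brick = L/(kA) = 0.14/(2.35×2.4) = 0.02482 K/W
R_cellular glass = L/(kA) = 0.06/(0.0401×2.4) = 0.6234 K/W
R_outer film = 1/(h_o·A) = 1/(27.2×2.4) = 0.01532 K/W
R_total = 0.683 K/W
Q = ΔT / R_total = 746 / 0.683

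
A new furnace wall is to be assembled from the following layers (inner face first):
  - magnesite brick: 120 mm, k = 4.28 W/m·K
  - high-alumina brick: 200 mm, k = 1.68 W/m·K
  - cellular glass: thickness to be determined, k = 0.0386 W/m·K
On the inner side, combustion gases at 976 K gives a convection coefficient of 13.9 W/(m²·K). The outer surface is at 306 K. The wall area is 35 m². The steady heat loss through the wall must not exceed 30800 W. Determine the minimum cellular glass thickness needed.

Series thermal resistances:
R_inner film = 1/(h_i·A) = 1/(13.9×35) = 0.002055 K/W
R_magnesite brick = L/(kA) = 0.12/(4.28×35) = 8.011×10^-4 K/W
R_high-alumina brick = L/(kA) = 0.2/(1.68×35) = 0.003401 K/W
Sum of the known resistances R_other = 0.006258 K/W
Required total resistance R_tot = ΔT/Q_allow = 670/30800 = 0.02175 K/W
R_cellular glass = R_tot − R_other = 0.0155 K/W
L = R·k·A = 0.0155×0.0386×35

L ≈ 20.9 mm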